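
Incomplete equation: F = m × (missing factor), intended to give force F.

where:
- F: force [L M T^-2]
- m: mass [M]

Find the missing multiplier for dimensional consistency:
a (acceleration), dimensions [L T^-2]

F has dimensions [L M T^-2] and m has dimensions [M].
The missing factor must have dimensions [L M T^-2] / [M] = [L T^-2], i.e. acceleration (a).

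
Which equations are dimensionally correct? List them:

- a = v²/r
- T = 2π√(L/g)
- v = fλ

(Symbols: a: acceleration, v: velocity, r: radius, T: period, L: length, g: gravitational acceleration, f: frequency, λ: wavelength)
Dimensionally correct: a = v²/r, T = 2π√(L/g), v = fλ
Dimensionally incorrect: none
Ordered (correct first, then incorrect): a = v²/r, T = 2π√(L/g), v = fλ

- a = v²/r: LHS [L T^-2], RHS [L T^-2] → correct ✓
- T = 2π√(L/g): LHS [T], RHS [T] → correct ✓
- v = fλ: LHS [L T^-1], RHS [L T^-1] → correct ✓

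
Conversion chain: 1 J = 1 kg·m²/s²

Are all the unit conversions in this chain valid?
The chain is correct (no errors).

Correct: Joule is defined as kg·m²/s²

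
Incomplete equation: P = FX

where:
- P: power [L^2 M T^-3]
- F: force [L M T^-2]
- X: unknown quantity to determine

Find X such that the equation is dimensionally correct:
X = v (velocity), dimensions [L T^-1]

P has dimensions [L^2 M T^-3]; the rest of the RHS (F) has dimensions [L M T^-2].
So X must have dimensions [L T^-1] — X = v (velocity).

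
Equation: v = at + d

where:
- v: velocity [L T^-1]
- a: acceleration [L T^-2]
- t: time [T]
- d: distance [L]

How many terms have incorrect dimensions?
1

LHS v: [L T^-1]
- at: [L T^-1] ✓
- d: [L] ✗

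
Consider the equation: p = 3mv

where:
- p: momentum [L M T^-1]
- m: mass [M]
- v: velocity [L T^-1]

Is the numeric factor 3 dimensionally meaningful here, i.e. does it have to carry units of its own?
No

p has dimensions [L M T^-1] and mv already has dimensions [L M T^-1], so the equation balances without 3 contributing any dimensions. 3 is a pure (dimensionless) number; changing or removing it would not affect dimensional consistency.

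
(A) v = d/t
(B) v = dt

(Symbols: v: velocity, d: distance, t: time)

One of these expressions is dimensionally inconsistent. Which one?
(B)

(A) v = d/t: LHS [L T^-1], RHS [L T^-1] ✓
(B) v = dt: LHS [L T^-1], RHS [L T] ✗

Expression (B) v = dt is dimensionally incorrect.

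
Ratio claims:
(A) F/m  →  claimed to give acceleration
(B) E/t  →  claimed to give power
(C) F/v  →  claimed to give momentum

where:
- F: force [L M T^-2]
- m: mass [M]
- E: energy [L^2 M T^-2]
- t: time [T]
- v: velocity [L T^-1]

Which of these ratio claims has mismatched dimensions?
(C) F/v does not give momentum

(A) F/m: [L T^-2] = acceleration [L T^-2] ✓
(B) E/t: [L^2 M T^-3] = power [L^2 M T^-3] ✓
(C) F/v: [M T^-1] ≠ momentum [L M T^-1] ✗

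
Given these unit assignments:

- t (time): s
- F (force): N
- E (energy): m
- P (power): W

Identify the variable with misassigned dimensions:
E

The variable E (energy) should have units J, not m.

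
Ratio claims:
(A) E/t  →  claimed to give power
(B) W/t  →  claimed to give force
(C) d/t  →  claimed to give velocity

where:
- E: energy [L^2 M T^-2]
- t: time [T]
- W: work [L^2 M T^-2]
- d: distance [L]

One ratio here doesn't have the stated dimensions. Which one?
(B) W/t does not give force

(A) E/t: [L^2 M T^-3] = power [L^2 M T^-3] ✓
(B) W/t: [L^2 M T^-3] ≠ force [L M T^-2] ✗
(C) d/t: [L T^-1] = velocity [L T^-1] ✓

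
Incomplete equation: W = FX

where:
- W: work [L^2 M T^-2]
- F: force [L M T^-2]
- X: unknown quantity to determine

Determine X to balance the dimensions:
X = d (distance), dimensions [L]

W has dimensions [L^2 M T^-2]; the rest of the RHS (F) has dimensions [L M T^-2].
So X must have dimensions [L] — X = d (distance).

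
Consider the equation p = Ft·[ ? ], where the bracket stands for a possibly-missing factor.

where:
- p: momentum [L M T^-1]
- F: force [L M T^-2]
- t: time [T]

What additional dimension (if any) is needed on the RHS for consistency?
Nothing is missing — the bracketed factor must be dimensionless.

p has dimensions [L M T^-1] and Ft already has dimensions [L M T^-1], so p = Ft is dimensionally complete.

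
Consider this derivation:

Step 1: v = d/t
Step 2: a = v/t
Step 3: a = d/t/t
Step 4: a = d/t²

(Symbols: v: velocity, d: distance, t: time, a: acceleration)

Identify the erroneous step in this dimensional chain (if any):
No step introduces an error — all steps are dimensionally consistent.

Step 1: v = d/t → LHS [L T^-1], RHS [L T^-1] ✓
Step 2: a = v/t → LHS [L T^-2], RHS [L T^-2] ✓
Step 3: a = d/t/t → LHS [L T^-2], RHS [L T^-2] ✓
Step 4: a = d/t² → LHS [L T^-2], RHS [L T^-2] ✓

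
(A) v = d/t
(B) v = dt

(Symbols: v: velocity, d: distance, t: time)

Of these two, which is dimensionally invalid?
(B)

(A) v = d/t: LHS [L T^-1], RHS [L T^-1] ✓
(B) v = dt: LHS [L T^-1], RHS [L T] ✗

Expression (B) v = dt is dimensionally incorrect.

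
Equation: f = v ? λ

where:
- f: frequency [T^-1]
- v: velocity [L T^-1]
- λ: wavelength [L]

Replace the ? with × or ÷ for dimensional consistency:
division (÷): f = v ÷ λ

f [T^-1]; v [L T^-1]; λ [L].
v × λ → [L^2 T^-1] ✗
v ÷ λ → [T^-1] ✓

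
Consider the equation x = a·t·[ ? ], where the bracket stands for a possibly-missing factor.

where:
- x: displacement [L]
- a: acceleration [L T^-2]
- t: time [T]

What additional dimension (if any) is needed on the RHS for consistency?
[T] — time (e.g. t)

x has dimensions [L]; a·t has dimensions [L T^-1].
The bracketed factor must supply [L] / [L T^-1] = [T].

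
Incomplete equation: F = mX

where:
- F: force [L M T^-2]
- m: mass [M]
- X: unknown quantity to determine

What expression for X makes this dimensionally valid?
X = a (acceleration), dimensions [L T^-2]

F has dimensions [L M T^-2]; the rest of the RHS (m) has dimensions [M].
So X must have dimensions [L T^-2] — X = a (acceleration).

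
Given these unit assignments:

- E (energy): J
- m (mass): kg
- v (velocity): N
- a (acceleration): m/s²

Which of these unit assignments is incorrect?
v

The variable v (velocity) should have units m/s, not N.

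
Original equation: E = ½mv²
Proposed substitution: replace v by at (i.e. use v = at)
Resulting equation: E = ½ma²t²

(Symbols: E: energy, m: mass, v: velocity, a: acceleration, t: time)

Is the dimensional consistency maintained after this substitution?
Yes

[v] = [L T^-1] and [at] = [L T^-1]. These match, so the substitution replaces a quantity by one of the same dimensions and the result E = ½ma²t² has LHS [L^2 M T^-2] vs RHS [L^2 M T^-2] — still consistent.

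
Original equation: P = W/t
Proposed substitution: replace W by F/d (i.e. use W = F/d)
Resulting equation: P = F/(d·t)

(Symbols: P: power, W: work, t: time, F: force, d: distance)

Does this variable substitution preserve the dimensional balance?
No

[W] = [L^2 M T^-2] and [F/d] = [M T^-2]. These differ, so the substitution replaces a quantity by one of different dimensions and the result P = F/(d·t) has LHS [L^2 M T^-3] vs RHS [M T^-3] — inconsistent.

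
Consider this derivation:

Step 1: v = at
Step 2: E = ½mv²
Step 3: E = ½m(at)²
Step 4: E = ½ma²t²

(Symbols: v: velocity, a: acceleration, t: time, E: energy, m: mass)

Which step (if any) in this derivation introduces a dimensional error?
No step introduces an error — all steps are dimensionally consistent.

Step 1: v = at → LHS [L T^-1], RHS [L T^-1] ✓
Step 2: E = ½mv² → LHS [L^2 M T^-2], RHS [L^2 M T^-2] ✓
Step 3: E = ½m(at)² → LHS [L^2 M T^-2], RHS [L^2 M T^-2] ✓
Step 4: E = ½ma²t² → LHS [L^2 M T^-2], RHS [L^2 M T^-2] ✓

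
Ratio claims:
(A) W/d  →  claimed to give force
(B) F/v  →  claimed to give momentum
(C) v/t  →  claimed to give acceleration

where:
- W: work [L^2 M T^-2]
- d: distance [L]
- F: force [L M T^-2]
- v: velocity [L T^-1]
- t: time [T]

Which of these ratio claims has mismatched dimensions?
(B) F/v does not give momentum

(A) W/d: [L M T^-2] = force [L M T^-2] ✓
(B) F/v: [M T^-1] ≠ momentum [L M T^-1] ✗
(C) v/t: [L T^-2] = acceleration [L T^-2] ✓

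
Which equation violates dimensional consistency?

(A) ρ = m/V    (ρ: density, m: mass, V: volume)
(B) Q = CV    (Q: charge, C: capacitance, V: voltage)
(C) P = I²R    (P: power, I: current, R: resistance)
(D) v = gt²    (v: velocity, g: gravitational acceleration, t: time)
(D) v = gt²

The equation (D) v = gt² is dimensionally incorrect.

LHS (v): [L T^-1]
RHS (gt²): [L] ✗

The dimensions do not match. The other three equations balance.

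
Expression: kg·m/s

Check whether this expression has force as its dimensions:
No

The expression kg·m/s has dimensions [L M T^-1], but force has dimensions [L M T^-2].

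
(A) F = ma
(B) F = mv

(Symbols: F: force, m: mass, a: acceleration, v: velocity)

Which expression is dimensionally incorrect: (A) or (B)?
(B)

(A) F = ma: LHS [L M T^-2], RHS [L M T^-2] ✓
(B) F = mv: LHS [L M T^-2], RHS [L M T^-1] ✗

Expression (B) F = mv is dimensionally incorrect.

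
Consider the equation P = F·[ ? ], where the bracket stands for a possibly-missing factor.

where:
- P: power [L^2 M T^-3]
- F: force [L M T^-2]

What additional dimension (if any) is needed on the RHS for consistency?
[L T^-1] — velocity (e.g. v)

P has dimensions [L^2 M T^-3]; F has dimensions [L M T^-2].
The bracketed factor must supply [L^2 M T^-3] / [L M T^-2] = [L T^-1].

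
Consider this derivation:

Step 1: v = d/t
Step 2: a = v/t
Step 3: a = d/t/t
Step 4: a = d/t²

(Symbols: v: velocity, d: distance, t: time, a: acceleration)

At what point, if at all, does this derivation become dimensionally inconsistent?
No step introduces an error — all steps are dimensionally consistent.

Step 1: v = d/t → LHS [L T^-1], RHS [L T^-1] ✓
Step 2: a = v/t → LHS [L T^-2], RHS [L T^-2] ✓
Step 3: a = d/t/t → LHS [L T^-2], RHS [L T^-2] ✓
Step 4: a = d/t² → LHS [L T^-2], RHS [L T^-2] ✓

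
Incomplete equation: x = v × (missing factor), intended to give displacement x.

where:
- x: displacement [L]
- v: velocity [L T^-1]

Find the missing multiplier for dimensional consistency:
t (time), dimensions [T]

x has dimensions [L] and v has dimensions [L T^-1].
The missing factor must have dimensions [L] / [L T^-1] = [T], i.e. time (t).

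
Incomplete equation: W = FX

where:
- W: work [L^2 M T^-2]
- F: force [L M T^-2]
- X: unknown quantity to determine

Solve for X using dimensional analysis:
X = d (distance), dimensions [L]

W has dimensions [L^2 M T^-2]; the rest of the RHS (F) has dimensions [L M T^-2].
So X must have dimensions [L] — X = d (distance).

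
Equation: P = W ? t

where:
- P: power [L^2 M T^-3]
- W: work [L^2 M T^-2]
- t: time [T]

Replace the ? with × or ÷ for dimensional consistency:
division (÷): P = W ÷ t

P [L^2 M T^-3]; W [L^2 M T^-2]; t [T].
W × t → [L^2 M T^-1] ✗
W ÷ t → [L^2 M T^-3] ✓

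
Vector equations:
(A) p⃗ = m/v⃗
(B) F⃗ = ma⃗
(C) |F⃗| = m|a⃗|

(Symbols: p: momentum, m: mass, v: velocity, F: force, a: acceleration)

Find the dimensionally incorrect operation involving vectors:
(A) p⃗ = m/v⃗

(A) p⃗ = m/v⃗: LHS [L M T^-1], RHS [L^-1 M T] ✗ — momentum is mass times velocity; should be mv⃗ (and division by a vector is undefined)
(B) F⃗ = ma⃗: LHS [L M T^-2], RHS [L M T^-2] ✓ — Force and acceleration are vectors, mass is a scalar
(C) |F⃗| = m|a⃗|: LHS [L M T^-2], RHS [L M T^-2] ✓ — magnitudes of vectors are scalars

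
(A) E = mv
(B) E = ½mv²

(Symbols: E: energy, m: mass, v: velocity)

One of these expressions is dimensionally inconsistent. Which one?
(A)

(A) E = mv: LHS [L^2 M T^-2], RHS [L M T^-1] ✗
(B) E = ½mv²: LHS [L^2 M T^-2], RHS [L^2 M T^-2] ✓

Expression (A) E = mv is dimensionally incorrect.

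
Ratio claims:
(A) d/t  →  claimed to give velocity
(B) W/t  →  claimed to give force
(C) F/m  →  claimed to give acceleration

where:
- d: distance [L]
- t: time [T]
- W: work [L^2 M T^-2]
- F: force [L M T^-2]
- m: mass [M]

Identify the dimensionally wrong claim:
(B) W/t does not give force

(A) d/t: [L T^-1] = velocity [L T^-1] ✓
(B) W/t: [L^2 M T^-3] ≠ force [L M T^-2] ✗
(C) F/m: [L T^-2] = acceleration [L T^-2] ✓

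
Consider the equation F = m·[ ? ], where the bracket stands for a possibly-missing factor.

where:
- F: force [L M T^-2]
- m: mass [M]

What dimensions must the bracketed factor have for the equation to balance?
[L T^-2] — acceleration (e.g. a)

F has dimensions [L M T^-2]; m has dimensions [M].
The bracketed factor must supply [L M T^-2] / [M] = [L T^-2].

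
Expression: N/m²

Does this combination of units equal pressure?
Yes

The expression N/m² has dimensions [L^-1 M T^-2], which is exactly pressure [L^-1 M T^-2].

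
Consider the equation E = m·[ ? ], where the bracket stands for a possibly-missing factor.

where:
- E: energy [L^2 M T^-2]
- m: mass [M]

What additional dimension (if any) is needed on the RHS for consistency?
[L^2 T^-2] — velocity squared (e.g. v²)

E has dimensions [L^2 M T^-2]; m has dimensions [M].
The bracketed factor must supply [L^2 M T^-2] / [M] = [L^2 T^-2].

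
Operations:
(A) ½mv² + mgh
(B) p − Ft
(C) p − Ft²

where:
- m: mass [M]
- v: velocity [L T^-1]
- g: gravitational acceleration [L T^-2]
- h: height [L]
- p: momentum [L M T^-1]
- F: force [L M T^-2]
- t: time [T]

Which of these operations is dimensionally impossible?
(C) p − Ft²

(A) ½mv² + mgh: ½mv² [L^2 M T^-2] and mgh [L^2 M T^-2] — same dimensions ✓
(B) p − Ft: p [L M T^-1] and Ft [L M T^-1] — same dimensions ✓
(C) p − Ft²: p [L M T^-1] and Ft² [L M] — different dimensions cannot be added/subtracted ✗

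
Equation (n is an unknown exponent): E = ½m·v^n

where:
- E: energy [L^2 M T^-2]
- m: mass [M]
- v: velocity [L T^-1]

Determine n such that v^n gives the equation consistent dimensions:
n = 2

E has dimensions [L^2 M T^-2]; v has dimensions [L T^-1].
The rest of the RHS has dimensions [M], so v^n must supply [L^2 T^-2].
With n = 2: ½m·v^2 has dimensions [L^2 M T^-2], matching the LHS ✓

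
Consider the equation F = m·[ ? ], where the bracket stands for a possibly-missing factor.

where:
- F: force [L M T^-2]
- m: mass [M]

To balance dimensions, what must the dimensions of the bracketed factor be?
[L T^-2] — acceleration (e.g. a)

F has dimensions [L M T^-2]; m has dimensions [M].
The bracketed factor must supply [L M T^-2] / [M] = [L T^-2].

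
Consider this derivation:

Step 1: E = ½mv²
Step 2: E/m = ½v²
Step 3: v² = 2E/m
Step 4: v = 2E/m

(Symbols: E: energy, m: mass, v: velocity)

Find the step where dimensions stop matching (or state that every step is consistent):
Step 4

Step 1: E = ½mv² → LHS [L^2 M T^-2], RHS [L^2 M T^-2] ✓
Step 2: E/m = ½v² → LHS [L^2 T^-2], RHS [L^2 T^-2] ✓
Step 3: v² = 2E/m → LHS [L^2 T^-2], RHS [L^2 T^-2] ✓
Step 4: v = 2E/m → LHS [L T^-1], RHS [L^2 T^-2] ✗

The first dimensional inconsistency appears in step 4: v = 2E/m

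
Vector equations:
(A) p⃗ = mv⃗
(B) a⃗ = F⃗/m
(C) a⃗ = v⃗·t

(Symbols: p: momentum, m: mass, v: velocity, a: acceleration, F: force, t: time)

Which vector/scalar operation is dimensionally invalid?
(C) a⃗ = v⃗·t

(A) p⃗ = mv⃗: LHS [L M T^-1], RHS [L M T^-1] ✓ — mass (scalar) times velocity (vector)
(B) a⃗ = F⃗/m: LHS [L T^-2], RHS [L T^-2] ✓ — force (vector) divided by mass (scalar)
(C) a⃗ = v⃗·t: LHS [L T^-2], RHS [L] ✗ — acceleration is velocity per time; should be v⃗/t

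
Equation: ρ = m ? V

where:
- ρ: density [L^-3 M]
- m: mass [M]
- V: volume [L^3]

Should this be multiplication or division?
division (÷): ρ = m ÷ V

ρ [L^-3 M]; m [M]; V [L^3].
m × V → [L^3 M] ✗
m ÷ V → [L^-3 M] ✓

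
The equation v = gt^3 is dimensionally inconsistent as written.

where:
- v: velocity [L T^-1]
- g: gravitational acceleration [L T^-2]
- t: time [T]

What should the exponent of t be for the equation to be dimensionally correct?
The exponent of t should be 1: v = gt

The LHS v has dimensions [L T^-1]; t has dimensions [T].
As written, the RHS gt^3 (exponent 3 on t) has dimensions [L T], which does not match.
With exponent 1, the RHS gt has dimensions [L T^-1], matching the LHS.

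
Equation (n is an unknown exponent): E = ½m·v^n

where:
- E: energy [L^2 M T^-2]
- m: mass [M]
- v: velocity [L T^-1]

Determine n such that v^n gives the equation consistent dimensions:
n = 2

E has dimensions [L^2 M T^-2]; v has dimensions [L T^-1].
The rest of the RHS has dimensions [M], so v^n must supply [L^2 T^-2].
With n = 2: ½m·v^2 has dimensions [L^2 M T^-2], matching the LHS ✓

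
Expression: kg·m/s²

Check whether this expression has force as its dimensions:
Yes

The expression kg·m/s² has dimensions [L M T^-2], which is exactly force [L M T^-2].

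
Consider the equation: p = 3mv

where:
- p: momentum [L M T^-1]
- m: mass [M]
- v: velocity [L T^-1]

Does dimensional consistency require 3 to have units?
No

p has dimensions [L M T^-1] and mv already has dimensions [L M T^-1], so the equation balances without 3 contributing any dimensions. 3 is a pure (dimensionless) number; changing or removing it would not affect dimensional consistency.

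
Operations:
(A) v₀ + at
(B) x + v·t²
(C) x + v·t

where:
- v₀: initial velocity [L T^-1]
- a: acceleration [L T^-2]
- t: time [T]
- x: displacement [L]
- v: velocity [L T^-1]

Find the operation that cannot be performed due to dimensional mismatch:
(B) x + v·t²

(A) v₀ + at: v₀ [L T^-1] and at [L T^-1] — same dimensions ✓
(B) x + v·t²: x [L] and v·t² [L T] — different dimensions cannot be added/subtracted ✗
(C) x + v·t: x [L] and v·t [L] — same dimensions ✓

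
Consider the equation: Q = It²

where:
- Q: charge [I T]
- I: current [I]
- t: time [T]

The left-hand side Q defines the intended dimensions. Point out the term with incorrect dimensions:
The right-hand side term It²

Q has dimensions [I T], but It² has dimensions [I T^2], so the term It² is dimensionally wrong for Q.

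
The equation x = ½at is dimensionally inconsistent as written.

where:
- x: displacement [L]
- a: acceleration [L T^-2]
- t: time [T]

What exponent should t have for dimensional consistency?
The exponent of t should be 2: x = ½at^2

The LHS x has dimensions [L]; t has dimensions [T].
As written, the RHS ½at (exponent 1 on t) has dimensions [L T^-1], which does not match.
With exponent 2, the RHS ½at^2 has dimensions [L], matching the LHS.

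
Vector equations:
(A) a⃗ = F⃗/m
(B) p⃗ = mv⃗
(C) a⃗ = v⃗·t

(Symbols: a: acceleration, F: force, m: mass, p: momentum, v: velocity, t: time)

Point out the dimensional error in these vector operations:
(C) a⃗ = v⃗·t

(A) a⃗ = F⃗/m: LHS [L T^-2], RHS [L T^-2] ✓ — force (vector) divided by mass (scalar)
(B) p⃗ = mv⃗: LHS [L M T^-1], RHS [L M T^-1] ✓ — mass (scalar) times velocity (vector)
(C) a⃗ = v⃗·t: LHS [L T^-2], RHS [L] ✗ — acceleration is velocity per time; should be v⃗/t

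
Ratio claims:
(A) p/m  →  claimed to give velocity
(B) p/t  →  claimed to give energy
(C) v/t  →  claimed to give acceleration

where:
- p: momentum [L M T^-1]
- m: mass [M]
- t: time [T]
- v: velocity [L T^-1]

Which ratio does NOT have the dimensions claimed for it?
(B) p/t does not give energy

(A) p/m: [L T^-1] = velocity [L T^-1] ✓
(B) p/t: [L M T^-2] ≠ energy [L^2 M T^-2] ✗
(C) v/t: [L T^-2] = acceleration [L T^-2] ✓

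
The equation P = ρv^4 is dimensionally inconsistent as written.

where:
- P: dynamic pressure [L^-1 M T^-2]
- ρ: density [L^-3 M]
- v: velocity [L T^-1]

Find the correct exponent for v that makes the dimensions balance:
The exponent of v should be 2: P = ρv^2

The LHS P has dimensions [L^-1 M T^-2]; v has dimensions [L T^-1].
As written, the RHS ρv^4 (exponent 4 on v) has dimensions [L M T^-4], which does not match.
With exponent 2, the RHS ρv^2 has dimensions [L^-1 M T^-2], matching the LHS.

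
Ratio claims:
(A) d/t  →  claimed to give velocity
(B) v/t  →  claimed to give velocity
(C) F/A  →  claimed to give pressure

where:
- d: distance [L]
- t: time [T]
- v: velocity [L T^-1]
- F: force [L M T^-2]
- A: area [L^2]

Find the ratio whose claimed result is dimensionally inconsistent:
(B) v/t does not give velocity

(A) d/t: [L T^-1] = velocity [L T^-1] ✓
(B) v/t: [L T^-2] ≠ velocity [L T^-1] ✗
(C) F/A: [L^-1 M T^-2] = pressure [L^-1 M T^-2] ✓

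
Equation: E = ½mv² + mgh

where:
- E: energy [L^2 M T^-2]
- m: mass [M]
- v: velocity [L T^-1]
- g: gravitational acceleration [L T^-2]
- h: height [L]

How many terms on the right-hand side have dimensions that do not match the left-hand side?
0

LHS E: [L^2 M T^-2]
- ½mv²: [L^2 M T^-2] ✓
- mgh: [L^2 M T^-2] ✓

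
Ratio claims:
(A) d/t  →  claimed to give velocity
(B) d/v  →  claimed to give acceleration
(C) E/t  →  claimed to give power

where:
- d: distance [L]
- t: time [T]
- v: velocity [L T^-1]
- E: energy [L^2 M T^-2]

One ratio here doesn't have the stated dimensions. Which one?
(B) d/v does not give acceleration

(A) d/t: [L T^-1] = velocity [L T^-1] ✓
(B) d/v: [T] ≠ acceleration [L T^-2] ✗
(C) E/t: [L^2 M T^-3] = power [L^2 M T^-3] ✓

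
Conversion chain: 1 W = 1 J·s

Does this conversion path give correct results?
The chain is incorrect (it contains an error).

Incorrect: Watt is J/s, not J·s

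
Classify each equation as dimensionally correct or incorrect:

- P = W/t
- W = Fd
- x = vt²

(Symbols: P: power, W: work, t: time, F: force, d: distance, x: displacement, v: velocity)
Dimensionally correct: P = W/t, W = Fd
Dimensionally incorrect: x = vt²
Ordered (correct first, then incorrect): P = W/t, W = Fd, x = vt²

- P = W/t: LHS [L^2 M T^-3], RHS [L^2 M T^-3] → correct ✓
- W = Fd: LHS [L^2 M T^-2], RHS [L^2 M T^-2] → correct ✓
- x = vt²: LHS [L], RHS [L T] → incorrect ✗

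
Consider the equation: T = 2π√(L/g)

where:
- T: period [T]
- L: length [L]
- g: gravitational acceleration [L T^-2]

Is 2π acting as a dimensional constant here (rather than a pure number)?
No

T has dimensions [T] and √(L/g) already has dimensions [T], so the equation balances without 2π contributing any dimensions. 2π is a pure (dimensionless) number; changing or removing it would not affect dimensional consistency.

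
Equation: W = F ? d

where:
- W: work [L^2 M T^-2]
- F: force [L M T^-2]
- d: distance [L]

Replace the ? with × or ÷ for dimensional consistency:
multiplication (×): W = F × d

W [L^2 M T^-2]; F [L M T^-2]; d [L].
F × d → [L^2 M T^-2] ✓
F ÷ d → [M T^-2] ✗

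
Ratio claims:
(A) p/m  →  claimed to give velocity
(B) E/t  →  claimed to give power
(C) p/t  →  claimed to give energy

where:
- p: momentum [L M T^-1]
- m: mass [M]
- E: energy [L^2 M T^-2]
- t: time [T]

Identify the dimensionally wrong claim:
(C) p/t does not give energy

(A) p/m: [L T^-1] = velocity [L T^-1] ✓
(B) E/t: [L^2 M T^-3] = power [L^2 M T^-3] ✓
(C) p/t: [L M T^-2] ≠ energy [L^2 M T^-2] ✗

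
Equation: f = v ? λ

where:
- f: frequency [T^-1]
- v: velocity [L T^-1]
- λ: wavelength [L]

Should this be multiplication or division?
division (÷): f = v ÷ λ

f [T^-1]; v [L T^-1]; λ [L].
v × λ → [L^2 T^-1] ✗
v ÷ λ → [T^-1] ✓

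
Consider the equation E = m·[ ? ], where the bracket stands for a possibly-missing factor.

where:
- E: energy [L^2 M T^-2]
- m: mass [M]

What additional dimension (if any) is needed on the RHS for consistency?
[L^2 T^-2] — velocity squared (e.g. v²)

E has dimensions [L^2 M T^-2]; m has dimensions [M].
The bracketed factor must supply [L^2 M T^-2] / [M] = [L^2 T^-2].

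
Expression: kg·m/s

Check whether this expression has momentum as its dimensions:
Yes

The expression kg·m/s has dimensions [L M T^-1], which is exactly momentum [L M T^-1].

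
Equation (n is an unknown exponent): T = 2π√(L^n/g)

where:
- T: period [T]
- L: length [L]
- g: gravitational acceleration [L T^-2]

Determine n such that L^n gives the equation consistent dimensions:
n = 1

T has dimensions [T]; L has dimensions [L].
With n = 1: 2π√(L^1/g) has dimensions [T], matching the LHS ✓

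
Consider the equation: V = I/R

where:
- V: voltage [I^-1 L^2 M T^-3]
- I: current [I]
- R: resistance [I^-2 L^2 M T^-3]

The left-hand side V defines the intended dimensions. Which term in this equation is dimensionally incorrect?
The right-hand side term I/R

V has dimensions [I^-1 L^2 M T^-3], but I/R has dimensions [I^3 L^-2 M^-1 T^3], so the term I/R is dimensionally wrong for V.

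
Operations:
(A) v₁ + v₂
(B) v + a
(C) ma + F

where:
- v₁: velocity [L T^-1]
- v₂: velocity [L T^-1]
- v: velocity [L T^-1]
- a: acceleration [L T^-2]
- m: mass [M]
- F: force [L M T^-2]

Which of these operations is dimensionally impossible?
(B) v + a

(A) v₁ + v₂: v₁ [L T^-1] and v₂ [L T^-1] — same dimensions ✓
(B) v + a: v [L T^-1] and a [L T^-2] — different dimensions cannot be added/subtracted ✗
(C) ma + F: ma [L M T^-2] and F [L M T^-2] — same dimensions ✓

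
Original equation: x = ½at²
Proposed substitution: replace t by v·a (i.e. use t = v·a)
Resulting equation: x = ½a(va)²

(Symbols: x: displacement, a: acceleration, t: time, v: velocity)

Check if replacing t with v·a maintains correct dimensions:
No

[t] = [T] and [v·a] = [L^2 T^-3]. These differ, so the substitution replaces a quantity by one of different dimensions and the result x = ½a(va)² has LHS [L] vs RHS [L^5 T^-8] — inconsistent.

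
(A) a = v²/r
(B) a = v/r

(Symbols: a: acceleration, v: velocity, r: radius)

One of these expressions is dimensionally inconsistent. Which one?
(B)

(A) a = v²/r: LHS [L T^-2], RHS [L T^-2] ✓
(B) a = v/r: LHS [L T^-2], RHS [T^-1] ✗

Expression (B) a = v/r is dimensionally incorrect.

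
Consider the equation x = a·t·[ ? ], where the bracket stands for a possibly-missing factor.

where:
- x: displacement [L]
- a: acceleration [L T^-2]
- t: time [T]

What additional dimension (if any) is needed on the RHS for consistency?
[T] — time (e.g. t)

x has dimensions [L]; a·t has dimensions [L T^-1].
The bracketed factor must supply [L] / [L T^-1] = [T].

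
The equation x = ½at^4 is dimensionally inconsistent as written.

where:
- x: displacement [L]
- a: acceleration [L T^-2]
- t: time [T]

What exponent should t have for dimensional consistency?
The exponent of t should be 2: x = ½at^2

The LHS x has dimensions [L]; t has dimensions [T].
As written, the RHS ½at^4 (exponent 4 on t) has dimensions [L T^2], which does not match.
With exponent 2, the RHS ½at^2 has dimensions [L], matching the LHS.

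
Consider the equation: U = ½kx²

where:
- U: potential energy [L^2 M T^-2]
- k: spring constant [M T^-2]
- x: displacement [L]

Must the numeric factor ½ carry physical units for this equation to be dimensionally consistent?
No

U has dimensions [L^2 M T^-2] and kx² already has dimensions [L^2 M T^-2], so the equation balances without ½ contributing any dimensions. ½ is a pure (dimensionless) number; changing or removing it would not affect dimensional consistency.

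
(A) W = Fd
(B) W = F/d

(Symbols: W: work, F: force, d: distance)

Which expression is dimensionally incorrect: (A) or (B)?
(B)

(A) W = Fd: LHS [L^2 M T^-2], RHS [L^2 M T^-2] ✓
(B) W = F/d: LHS [L^2 M T^-2], RHS [M T^-2] ✗

Expression (B) W = F/d is dimensionally incorrect.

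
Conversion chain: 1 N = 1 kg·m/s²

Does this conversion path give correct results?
The chain is correct (no errors).

Correct: Newton is defined as kg·m/s²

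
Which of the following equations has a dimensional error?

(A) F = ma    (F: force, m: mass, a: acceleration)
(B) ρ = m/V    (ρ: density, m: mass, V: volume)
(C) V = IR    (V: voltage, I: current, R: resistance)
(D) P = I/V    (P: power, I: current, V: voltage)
(D) P = I/V

The equation (D) P = I/V is dimensionally incorrect.

LHS (P): [L^2 M T^-3]
RHS (I/V): [I^2 L^-2 M^-1 T^3] ✗

The dimensions do not match. The other three equations balance.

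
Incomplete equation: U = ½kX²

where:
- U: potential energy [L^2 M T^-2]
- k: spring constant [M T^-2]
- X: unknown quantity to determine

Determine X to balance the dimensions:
X = x (displacement), dimensions [L]

U has dimensions [L^2 M T^-2]; the rest of the RHS (½k) has dimensions [M T^-2].
So X² must have dimensions [L^2], i.e. X has dimensions [L] — X = x (displacement).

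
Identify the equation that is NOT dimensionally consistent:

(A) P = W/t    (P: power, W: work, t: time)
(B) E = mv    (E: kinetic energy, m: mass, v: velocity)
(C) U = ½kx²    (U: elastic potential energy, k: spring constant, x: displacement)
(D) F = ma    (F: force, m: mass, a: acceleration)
(B) E = mv

The equation (B) E = mv is dimensionally incorrect.

LHS (E): [L^2 M T^-2]
RHS (mv): [L M T^-1] ✗

The dimensions do not match. The other three equations balance.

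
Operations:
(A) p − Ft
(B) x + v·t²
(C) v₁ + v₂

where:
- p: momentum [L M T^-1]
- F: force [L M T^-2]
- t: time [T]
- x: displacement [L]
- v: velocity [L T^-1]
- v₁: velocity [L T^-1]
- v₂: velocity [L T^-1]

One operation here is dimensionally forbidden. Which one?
(B) x + v·t²

(A) p − Ft: p [L M T^-1] and Ft [L M T^-1] — same dimensions ✓
(B) x + v·t²: x [L] and v·t² [L T] — different dimensions cannot be added/subtracted ✗
(C) v₁ + v₂: v₁ [L T^-1] and v₂ [L T^-1] — same dimensions ✓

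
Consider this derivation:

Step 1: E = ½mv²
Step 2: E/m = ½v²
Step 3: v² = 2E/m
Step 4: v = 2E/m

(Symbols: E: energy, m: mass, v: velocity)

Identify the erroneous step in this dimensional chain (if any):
Step 4

Step 1: E = ½mv² → LHS [L^2 M T^-2], RHS [L^2 M T^-2] ✓
Step 2: E/m = ½v² → LHS [L^2 T^-2], RHS [L^2 T^-2] ✓
Step 3: v² = 2E/m → LHS [L^2 T^-2], RHS [L^2 T^-2] ✓
Step 4: v = 2E/m → LHS [L T^-1], RHS [L^2 T^-2] ✗

The first dimensional inconsistency appears in step 4: v = 2E/m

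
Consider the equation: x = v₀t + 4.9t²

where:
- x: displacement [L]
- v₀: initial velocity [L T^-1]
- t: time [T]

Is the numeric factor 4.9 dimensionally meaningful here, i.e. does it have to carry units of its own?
Yes

x has dimensions [L], while t² alone has dimensions [T^2]. For the equation to balance, the factor 4.9 must carry dimensions [L T^-2] — it is a dimensional constant (a numerical value of a physical quantity with its units suppressed), not a pure number.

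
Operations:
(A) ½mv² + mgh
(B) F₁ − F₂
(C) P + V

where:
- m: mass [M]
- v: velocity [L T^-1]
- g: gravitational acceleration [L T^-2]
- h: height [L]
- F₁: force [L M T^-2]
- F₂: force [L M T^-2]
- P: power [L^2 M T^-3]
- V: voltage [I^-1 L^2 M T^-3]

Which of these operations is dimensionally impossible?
(C) P + V

(A) ½mv² + mgh: ½mv² [L^2 M T^-2] and mgh [L^2 M T^-2] — same dimensions ✓
(B) F₁ − F₂: F₁ [L M T^-2] and F₂ [L M T^-2] — same dimensions ✓
(C) P + V: P [L^2 M T^-3] and V [I^-1 L^2 M T^-3] — different dimensions cannot be added/subtracted ✗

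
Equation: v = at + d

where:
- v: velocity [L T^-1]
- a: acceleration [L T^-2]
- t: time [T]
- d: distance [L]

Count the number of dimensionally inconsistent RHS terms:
1

LHS v: [L T^-1]
- at: [L T^-1] ✓
- d: [L] ✗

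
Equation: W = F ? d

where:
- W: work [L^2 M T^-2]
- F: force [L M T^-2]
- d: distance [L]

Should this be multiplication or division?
multiplication (×): W = F × d

W [L^2 M T^-2]; F [L M T^-2]; d [L].
F × d → [L^2 M T^-2] ✓
F ÷ d → [M T^-2] ✗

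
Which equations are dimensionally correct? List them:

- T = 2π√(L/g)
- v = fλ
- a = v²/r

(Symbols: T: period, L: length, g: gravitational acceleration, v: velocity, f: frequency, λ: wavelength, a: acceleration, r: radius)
Dimensionally correct: T = 2π√(L/g), v = fλ, a = v²/r
Dimensionally incorrect: none
Ordered (correct first, then incorrect): T = 2π√(L/g), v = fλ, a = v²/r

- T = 2π√(L/g): LHS [T], RHS [T] → correct ✓
- v = fλ: LHS [L T^-1], RHS [L T^-1] → correct ✓
- a = v²/r: LHS [L T^-2], RHS [L T^-2] → correct ✓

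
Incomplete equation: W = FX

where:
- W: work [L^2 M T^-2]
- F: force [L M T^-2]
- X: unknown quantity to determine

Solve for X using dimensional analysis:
X = d (distance), dimensions [L]

W has dimensions [L^2 M T^-2]; the rest of the RHS (F) has dimensions [L M T^-2].
So X must have dimensions [L] — X = d (distance).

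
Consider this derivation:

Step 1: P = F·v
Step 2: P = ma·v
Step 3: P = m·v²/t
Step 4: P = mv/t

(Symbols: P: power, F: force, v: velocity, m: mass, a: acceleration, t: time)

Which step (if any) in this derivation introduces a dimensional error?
Step 4

Step 1: P = F·v → LHS [L^2 M T^-3], RHS [L^2 M T^-3] ✓
Step 2: P = ma·v → LHS [L^2 M T^-3], RHS [L^2 M T^-3] ✓
Step 3: P = m·v²/t → LHS [L^2 M T^-3], RHS [L^2 M T^-3] ✓
Step 4: P = mv/t → LHS [L^2 M T^-3], RHS [L M T^-2] ✗

The first dimensional inconsistency appears in step 4: P = mv/t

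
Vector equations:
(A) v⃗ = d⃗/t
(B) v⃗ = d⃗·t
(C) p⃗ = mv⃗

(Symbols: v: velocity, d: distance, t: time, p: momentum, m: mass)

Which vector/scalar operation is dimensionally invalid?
(B) v⃗ = d⃗·t

(A) v⃗ = d⃗/t: LHS [L T^-1], RHS [L T^-1] ✓ — displacement (vector) divided by time (scalar)
(B) v⃗ = d⃗·t: LHS [L T^-1], RHS [L T] ✗ — velocity is displacement per time; should be d⃗/t
(C) p⃗ = mv⃗: LHS [L M T^-1], RHS [L M T^-1] ✓ — mass (scalar) times velocity (vector)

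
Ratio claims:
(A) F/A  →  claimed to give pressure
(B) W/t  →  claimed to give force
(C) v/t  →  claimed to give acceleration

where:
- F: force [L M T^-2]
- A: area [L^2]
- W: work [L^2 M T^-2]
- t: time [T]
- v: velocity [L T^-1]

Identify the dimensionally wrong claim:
(B) W/t does not give force

(A) F/A: [L^-1 M T^-2] = pressure [L^-1 M T^-2] ✓
(B) W/t: [L^2 M T^-3] ≠ force [L M T^-2] ✗
(C) v/t: [L T^-2] = acceleration [L T^-2] ✓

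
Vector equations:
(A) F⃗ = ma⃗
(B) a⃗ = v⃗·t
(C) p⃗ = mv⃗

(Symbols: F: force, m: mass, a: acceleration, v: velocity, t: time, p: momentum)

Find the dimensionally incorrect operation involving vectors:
(B) a⃗ = v⃗·t

(A) F⃗ = ma⃗: LHS [L M T^-2], RHS [L M T^-2] ✓ — Force and acceleration are vectors, mass is a scalar
(B) a⃗ = v⃗·t: LHS [L T^-2], RHS [L] ✗ — acceleration is velocity per time; should be v⃗/t
(C) p⃗ = mv⃗: LHS [L M T^-1], RHS [L M T^-1] ✓ — mass (scalar) times velocity (vector)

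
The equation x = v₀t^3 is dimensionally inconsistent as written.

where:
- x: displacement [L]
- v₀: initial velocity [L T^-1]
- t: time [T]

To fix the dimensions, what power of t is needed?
The exponent of t should be 1: x = v₀t

The LHS x has dimensions [L]; t has dimensions [T].
As written, the RHS v₀t^3 (exponent 3 on t) has dimensions [L T^2], which does not match.
With exponent 1, the RHS v₀t has dimensions [L], matching the LHS.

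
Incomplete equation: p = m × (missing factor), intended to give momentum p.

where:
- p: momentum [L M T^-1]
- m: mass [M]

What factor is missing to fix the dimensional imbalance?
v (velocity), dimensions [L T^-1]

p has dimensions [L M T^-1] and m has dimensions [M].
The missing factor must have dimensions [L M T^-1] / [M] = [L T^-1], i.e. velocity (v).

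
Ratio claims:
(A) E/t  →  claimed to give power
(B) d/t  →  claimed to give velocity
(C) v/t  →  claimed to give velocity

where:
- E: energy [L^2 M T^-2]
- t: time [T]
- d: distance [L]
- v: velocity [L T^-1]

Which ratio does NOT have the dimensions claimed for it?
(C) v/t does not give velocity

(A) E/t: [L^2 M T^-3] = power [L^2 M T^-3] ✓
(B) d/t: [L T^-1] = velocity [L T^-1] ✓
(C) v/t: [L T^-2] ≠ velocity [L T^-1] ✗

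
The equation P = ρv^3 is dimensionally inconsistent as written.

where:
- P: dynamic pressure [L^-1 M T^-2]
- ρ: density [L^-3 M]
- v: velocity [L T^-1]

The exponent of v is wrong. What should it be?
The exponent of v should be 2: P = ρv^2

The LHS P has dimensions [L^-1 M T^-2]; v has dimensions [L T^-1].
As written, the RHS ρv^3 (exponent 3 on v) has dimensions [M T^-3], which does not match.
With exponent 2, the RHS ρv^2 has dimensions [L^-1 M T^-2], matching the LHS.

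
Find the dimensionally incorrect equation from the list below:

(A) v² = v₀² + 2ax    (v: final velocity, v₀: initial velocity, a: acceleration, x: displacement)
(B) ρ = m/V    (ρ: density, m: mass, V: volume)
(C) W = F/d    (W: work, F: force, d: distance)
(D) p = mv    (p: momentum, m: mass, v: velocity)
(C) W = F/d

The equation (C) W = F/d is dimensionally incorrect.

LHS (W): [L^2 M T^-2]
RHS (F/d): [M T^-2] ✗

The dimensions do not match. The other three equations balance.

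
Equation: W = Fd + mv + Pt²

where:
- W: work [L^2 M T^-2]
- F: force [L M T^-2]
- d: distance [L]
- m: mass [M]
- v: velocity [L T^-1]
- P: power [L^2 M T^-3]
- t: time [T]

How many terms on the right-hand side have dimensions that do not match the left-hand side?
2

LHS W: [L^2 M T^-2]
- Fd: [L^2 M T^-2] ✓
- mv: [L M T^-1] ✗
- Pt²: [L^2 M T^-1] ✗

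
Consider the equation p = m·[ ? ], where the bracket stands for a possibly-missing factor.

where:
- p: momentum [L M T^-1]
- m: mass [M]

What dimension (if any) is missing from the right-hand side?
[L T^-1] — velocity (e.g. v)

p has dimensions [L M T^-1]; m has dimensions [M].
The bracketed factor must supply [L M T^-1] / [M] = [L T^-1].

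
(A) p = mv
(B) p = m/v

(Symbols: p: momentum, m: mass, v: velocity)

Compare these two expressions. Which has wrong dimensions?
(B)

(A) p = mv: LHS [L M T^-1], RHS [L M T^-1] ✓
(B) p = m/v: LHS [L M T^-1], RHS [L^-1 M T] ✗

Expression (B) p = m/v is dimensionally incorrect.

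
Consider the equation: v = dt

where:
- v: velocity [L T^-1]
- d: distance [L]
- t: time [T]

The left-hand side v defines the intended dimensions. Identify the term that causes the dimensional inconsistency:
The right-hand side term dt

v has dimensions [L T^-1], but dt has dimensions [L T], so the term dt is dimensionally wrong for v.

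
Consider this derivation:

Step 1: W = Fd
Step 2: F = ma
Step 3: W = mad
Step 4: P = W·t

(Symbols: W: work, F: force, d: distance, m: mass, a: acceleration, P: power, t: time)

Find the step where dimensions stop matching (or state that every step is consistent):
Step 4

Step 1: W = Fd → LHS [L^2 M T^-2], RHS [L^2 M T^-2] ✓
Step 2: F = ma → LHS [L M T^-2], RHS [L M T^-2] ✓
Step 3: W = mad → LHS [L^2 M T^-2], RHS [L^2 M T^-2] ✓
Step 4: P = W·t → LHS [L^2 M T^-3], RHS [L^2 M T^-1] ✗

The first dimensional inconsistency appears in step 4: P = W·t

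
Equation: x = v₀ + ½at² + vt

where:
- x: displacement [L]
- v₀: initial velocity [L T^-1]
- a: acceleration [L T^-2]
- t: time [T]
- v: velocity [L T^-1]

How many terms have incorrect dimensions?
1

LHS x: [L]
- v₀: [L T^-1] ✗
- ½at²: [L] ✓
- vt: [L] ✓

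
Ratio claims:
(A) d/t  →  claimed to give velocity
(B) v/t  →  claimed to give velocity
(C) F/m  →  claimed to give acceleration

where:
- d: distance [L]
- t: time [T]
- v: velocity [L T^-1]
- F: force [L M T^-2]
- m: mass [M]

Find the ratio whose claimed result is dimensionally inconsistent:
(B) v/t does not give velocity

(A) d/t: [L T^-1] = velocity [L T^-1] ✓
(B) v/t: [L T^-2] ≠ velocity [L T^-1] ✗
(C) F/m: [L T^-2] = acceleration [L T^-2] ✓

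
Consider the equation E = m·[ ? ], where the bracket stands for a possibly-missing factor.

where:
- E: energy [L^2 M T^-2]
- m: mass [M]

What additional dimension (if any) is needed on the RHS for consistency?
[L^2 T^-2] — velocity squared (e.g. v²)

E has dimensions [L^2 M T^-2]; m has dimensions [M].
The bracketed factor must supply [L^2 M T^-2] / [M] = [L^2 T^-2].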